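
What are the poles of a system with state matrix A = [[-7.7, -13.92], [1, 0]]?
Eigenvalues solve det(λI - A) = 0.
Characteristic polynomial: λ^2 + 7.7*λ + 13.92 = 0.
Factor: (λ + 4.8)(λ + 2.9) = 0.
Roots: -2.9, -4.8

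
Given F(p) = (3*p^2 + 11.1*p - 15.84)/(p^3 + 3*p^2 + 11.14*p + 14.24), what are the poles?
Set denominator = 0: p^3 + 3*p^2 + 11.14*p + 14.24 = (p + 1.6)(p^2 + 1.4*p + 8.9) = 0 → Poles: -0.7 + 2.9j, -0.7 - 2.9j, -1.6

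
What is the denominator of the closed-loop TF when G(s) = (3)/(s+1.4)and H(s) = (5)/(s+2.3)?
Characteristic poly = G_den * H_den + G_num * H_num = (s^2 + 3.7*s + 3.22) + (15) = s^2 + 3.7*s + 18.22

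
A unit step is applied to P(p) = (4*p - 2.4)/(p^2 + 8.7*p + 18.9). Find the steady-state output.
FVT: lim_{t→∞} y(t) = lim_{p→0} p*Y(p) where Y(p) = P(p)/p.
= lim_{p→0} P(p) = P(0) = num(0)/den(0) = -2.4/18.9 = -0.127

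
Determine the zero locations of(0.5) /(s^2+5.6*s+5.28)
Numerator is a nonzero constant (0.5) → Zeros: none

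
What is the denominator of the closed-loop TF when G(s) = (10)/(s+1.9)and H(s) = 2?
Characteristic poly = G_den * H_den + G_num * H_num = (s + 1.9) + (20) = s + 21.9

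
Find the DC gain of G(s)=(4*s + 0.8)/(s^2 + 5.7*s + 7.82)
DC gain = G(0) = num(0)/den(0) = 0.8/7.82 = 0.1023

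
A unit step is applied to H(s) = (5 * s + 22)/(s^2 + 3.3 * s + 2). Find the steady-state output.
FVT: lim_{t→∞} y(t) = lim_{s→0} s*Y(s) where Y(s) = H(s)/s.
= lim_{s→0} H(s) = H(0) = num(0)/den(0) = 22/2 = 11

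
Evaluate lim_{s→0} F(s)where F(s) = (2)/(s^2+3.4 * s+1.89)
DC gain = F(0) = num(0)/den(0) = 2/1.89 = 1.058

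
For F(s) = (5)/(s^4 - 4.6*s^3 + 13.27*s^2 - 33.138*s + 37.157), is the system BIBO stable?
Denominator: s^4 - 4.6*s^3 + 13.27*s^2 - 33.138*s + 37.157 = (s^2 - 0.2*s + 7.3)(s^2 - 4.4*s + 5.09). Poles: 0.1 + 2.7j, 0.1 - 2.7j, 2.2 + 0.5j, 2.2 - 0.5j. All Re(p)<0: No (unstable)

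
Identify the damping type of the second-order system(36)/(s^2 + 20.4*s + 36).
Standard form: ωn²/(s²+2ζωn·s+ωn²) gives ωn=6, ζ=1.7.
Overdamped (ζ = 1.7 > 1)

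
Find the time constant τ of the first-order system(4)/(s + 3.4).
First-order system: τ = -1/pole. Pole = -3.4. τ = -1/(-3.4) = 0.2941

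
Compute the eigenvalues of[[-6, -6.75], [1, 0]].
Eigenvalues solve det(λI - A) = 0.
Characteristic polynomial: λ^2 + 6*λ + 6.75 = 0.
Factor: (λ + 1.5)(λ + 4.5) = 0.
Roots: -1.5, -4.5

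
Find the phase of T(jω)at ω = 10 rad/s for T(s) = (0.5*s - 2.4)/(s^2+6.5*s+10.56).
Substitute s = j*10: T(j10) = 0.0441454 - 0.023821j.
∠T(j10) = atan2(Im, Re) = atan2(-0.023821, 0.0441454) = -28.35°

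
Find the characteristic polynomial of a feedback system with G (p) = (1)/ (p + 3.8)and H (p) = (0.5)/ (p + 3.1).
Characteristic poly = G_den * H_den + G_num * H_num = (p^2 + 6.9*p + 11.78) + (0.5) = p^2 + 6.9*p + 12.28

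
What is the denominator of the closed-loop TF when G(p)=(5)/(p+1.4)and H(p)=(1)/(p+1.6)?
Characteristic poly = G_den * H_den + G_num * H_num = (p^2 + 3*p + 2.24) + (5) = p^2 + 3*p + 7.24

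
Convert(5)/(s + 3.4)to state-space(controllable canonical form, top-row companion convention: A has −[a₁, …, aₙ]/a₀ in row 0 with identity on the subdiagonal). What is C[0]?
Reachable canonical form: C = numerator coefficients (right-aligned, zero-padded to length n).
num = 5, C = [[5]].
C[0] = 5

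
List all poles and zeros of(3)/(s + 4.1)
Set denominator = 0: s + 4.1 = 0 → Poles: -4.1
Numerator is a nonzero constant (3) → Zeros: none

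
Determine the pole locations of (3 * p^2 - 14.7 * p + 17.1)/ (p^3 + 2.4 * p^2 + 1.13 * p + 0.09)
Set denominator = 0: p^3 + 2.4*p^2 + 1.13*p + 0.09 = (p + 1.8)(p + 0.5)(p + 0.1) = 0 → Poles: -0.1, -0.5, -1.8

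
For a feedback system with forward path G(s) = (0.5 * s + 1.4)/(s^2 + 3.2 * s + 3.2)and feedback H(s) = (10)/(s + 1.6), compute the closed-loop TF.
Closed-loop T = G/(1+GH).
Numerator: G_num * H_den = 0.5*s^2 + 2.2*s + 2.24.
Denominator: G_den * H_den + G_num * H_num = (s^3 + 4.8*s^2 + 8.32*s + 5.12) + (5*s + 14) = s^3 + 4.8*s^2 + 13.32*s + 19.12.
T(s) = (0.5*s^2 + 2.2*s + 2.24)/(s^3 + 4.8*s^2 + 13.32*s + 19.12)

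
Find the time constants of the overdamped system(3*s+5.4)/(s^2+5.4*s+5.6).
Overdamped: real poles at -4, -1.4. τ = -1/pole → τ₁ = 0.25, τ₂ = 0.7143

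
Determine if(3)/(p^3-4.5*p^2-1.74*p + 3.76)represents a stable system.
Denominator: p^3 - 4.5*p^2 - 1.74*p + 3.76 = (p - 4.7)(p + 1)(p - 0.8). Poles: -1, 0.8, 4.7. All Re(p)<0: No (unstable)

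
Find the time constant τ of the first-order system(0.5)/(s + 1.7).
First-order system: τ = -1/pole. Pole = -1.7. τ = -1/(-1.7) = 0.5882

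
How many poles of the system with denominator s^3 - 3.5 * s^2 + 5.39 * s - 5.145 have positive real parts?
s^3 - 3.5*s^2 + 5.39*s - 5.145 = (s - 2.1)(s^2 - 1.4*s + 2.45). Poles: 0.7 + 1.4j, 0.7 - 1.4j, 2.1. RHP poles (Re>0): 3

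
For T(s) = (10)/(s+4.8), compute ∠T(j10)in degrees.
Substitute s = j*10: T(j10) = 0.390117 - 0.812744j.
∠T(j10) = atan2(Im, Re) = atan2(-0.812744, 0.390117) = -64.36°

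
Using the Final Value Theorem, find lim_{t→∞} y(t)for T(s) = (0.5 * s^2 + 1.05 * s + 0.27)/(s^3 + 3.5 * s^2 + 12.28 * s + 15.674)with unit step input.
FVT: lim_{t→∞} y(t) = lim_{s→0} s*Y(s) where Y(s) = T(s)/s.
= lim_{s→0} T(s) = T(0) = num(0)/den(0) = 0.27/15.674 = 0.01723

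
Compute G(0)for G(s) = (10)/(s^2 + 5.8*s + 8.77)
DC gain = G(0) = num(0)/den(0) = 10/8.77 = 1.14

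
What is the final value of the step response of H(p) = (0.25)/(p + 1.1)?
FVT: lim_{t→∞} y(t) = lim_{p→0} p*Y(p) where Y(p) = H(p)/p.
= lim_{p→0} H(p) = H(0) = num(0)/den(0) = 0.25/1.1 = 0.2273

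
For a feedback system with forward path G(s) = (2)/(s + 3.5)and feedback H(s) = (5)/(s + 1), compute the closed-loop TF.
Closed-loop T = G/(1+GH).
Numerator: G_num * H_den = 2*s + 2.
Denominator: G_den * H_den + G_num * H_num = (s^2 + 4.5*s + 3.5) + (10) = s^2 + 4.5*s + 13.5.
T(s) = (2*s + 2)/(s^2 + 4.5*s + 13.5)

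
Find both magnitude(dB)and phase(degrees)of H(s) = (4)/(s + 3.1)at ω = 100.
Substitute s = j*100: H(j100) = 0.00123881 - 0.0399616j.
|H| = 20*log₁₀(sqrt(Re²+Im²)) = -27.96 dB.
∠H = atan2(Im, Re) = -88.22°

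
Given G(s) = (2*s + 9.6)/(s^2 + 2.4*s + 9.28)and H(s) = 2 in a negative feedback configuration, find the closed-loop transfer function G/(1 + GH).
Closed-loop T = G/(1+GH).
Numerator: G_num * H_den = 2*s + 9.6.
Denominator: G_den * H_den + G_num * H_num = (s^2 + 2.4*s + 9.28) + (4*s + 19.2) = s^2 + 6.4*s + 28.48.
T(s) = (2*s + 9.6)/(s^2 + 6.4*s + 28.48)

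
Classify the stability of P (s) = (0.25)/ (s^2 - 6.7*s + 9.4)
Denominator: s^2 - 6.7*s + 9.4 = (s - 2)(s - 4.7). Poles: 2, 4.7. Unstable (2 pole(s) in RHP)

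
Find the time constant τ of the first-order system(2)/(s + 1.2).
First-order system: τ = -1/pole. Pole = -1.2. τ = -1/(-1.2) = 0.8333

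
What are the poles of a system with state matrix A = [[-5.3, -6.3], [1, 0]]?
Eigenvalues solve det(λI - A) = 0.
Characteristic polynomial: λ^2 + 5.3*λ + 6.3 = 0.
Factor: (λ + 1.8)(λ + 3.5) = 0.
Roots: -1.8, -3.5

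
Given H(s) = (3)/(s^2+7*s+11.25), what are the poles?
Set denominator = 0: s^2 + 7*s + 11.25 = (s + 4.5)(s + 2.5) = 0 → Poles: -2.5, -4.5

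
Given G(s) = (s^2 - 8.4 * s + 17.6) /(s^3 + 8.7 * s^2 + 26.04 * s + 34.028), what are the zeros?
Set numerator = 0: s^2 - 8.4*s + 17.6 = (s - 4.4)(s - 4) = 0 → Zeros: 4, 4.4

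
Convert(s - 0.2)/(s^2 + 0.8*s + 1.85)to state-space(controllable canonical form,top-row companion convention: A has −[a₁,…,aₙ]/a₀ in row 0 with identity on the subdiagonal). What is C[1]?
Reachable canonical form: C = numerator coefficients (right-aligned, zero-padded to length n).
num = s - 0.2, C = [[1, -0.2]].
C[1] = -0.2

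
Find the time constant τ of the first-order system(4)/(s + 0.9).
First-order system: τ = -1/pole. Pole = -0.9. τ = -1/(-0.9) = 1.111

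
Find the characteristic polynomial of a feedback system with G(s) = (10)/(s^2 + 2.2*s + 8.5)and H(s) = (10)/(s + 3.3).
Characteristic poly = G_den * H_den + G_num * H_num = (s^3 + 5.5*s^2 + 15.76*s + 28.05) + (100) = s^3 + 5.5*s^2 + 15.76*s + 128.05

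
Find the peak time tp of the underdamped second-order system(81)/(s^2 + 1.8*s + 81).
Standard form: ωn²/(s²+2ζωn·s+ωn²) → ωn = 9, ζ = 0.1.
ωd = ωn·√(1-ζ²) = 9·√(1-0.1²) = 8.955.
tp = π/ωd = π/8.955 = 0.3508 s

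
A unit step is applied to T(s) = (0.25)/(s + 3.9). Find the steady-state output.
FVT: lim_{t→∞} y(t) = lim_{s→0} s*Y(s) where Y(s) = T(s)/s.
= lim_{s→0} T(s) = T(0) = num(0)/den(0) = 0.25/3.9 = 0.0641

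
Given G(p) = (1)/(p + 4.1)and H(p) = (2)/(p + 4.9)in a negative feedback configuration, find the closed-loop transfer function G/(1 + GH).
Closed-loop T = G/(1+GH).
Numerator: G_num * H_den = p + 4.9.
Denominator: G_den * H_den + G_num * H_num = (p^2 + 9*p + 20.09) + (2) = p^2 + 9*p + 22.09.
T(p) = (p + 4.9)/(p^2 + 9*p + 22.09)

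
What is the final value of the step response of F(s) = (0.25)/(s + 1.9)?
FVT: lim_{t→∞} y(t) = lim_{s→0} s*Y(s) where Y(s) = F(s)/s.
= lim_{s→0} F(s) = F(0) = num(0)/den(0) = 0.25/1.9 = 0.1316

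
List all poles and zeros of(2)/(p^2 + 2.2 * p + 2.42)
Set denominator = 0: p^2 + 2.2*p + 2.42 = 0 → Poles: -1.1 + 1.1j, -1.1 - 1.1j
Numerator is a nonzero constant (2) → Zeros: none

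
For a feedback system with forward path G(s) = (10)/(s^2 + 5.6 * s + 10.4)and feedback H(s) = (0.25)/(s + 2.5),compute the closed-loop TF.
Closed-loop T = G/(1+GH).
Numerator: G_num * H_den = 10*s + 25.
Denominator: G_den * H_den + G_num * H_num = (s^3 + 8.1*s^2 + 24.4*s + 26) + (2.5) = s^3 + 8.1*s^2 + 24.4*s + 28.5.
T(s) = (10*s + 25)/(s^3 + 8.1*s^2 + 24.4*s + 28.5)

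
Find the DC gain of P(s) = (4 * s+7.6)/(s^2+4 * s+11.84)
DC gain = P(0) = num(0)/den(0) = 7.6/11.84 = 0.6419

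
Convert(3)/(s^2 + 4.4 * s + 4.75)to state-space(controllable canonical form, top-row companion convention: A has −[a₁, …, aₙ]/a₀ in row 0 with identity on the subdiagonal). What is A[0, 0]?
Reachable canonical form for den = s^2 + 4.4*s + 4.75: top row of A = -[a₁,a₂,...,aₙ]/a₀, ones on the subdiagonal, zeros elsewhere.
A = [[-4.4, -4.75], [1, 0]].
A[0,0] = -4.4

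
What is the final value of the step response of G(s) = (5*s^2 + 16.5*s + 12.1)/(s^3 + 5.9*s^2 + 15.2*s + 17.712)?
FVT: lim_{t→∞} y(t) = lim_{s→0} s*Y(s) where Y(s) = G(s)/s.
= lim_{s→0} G(s) = G(0) = num(0)/den(0) = 12.1/17.712 = 0.6832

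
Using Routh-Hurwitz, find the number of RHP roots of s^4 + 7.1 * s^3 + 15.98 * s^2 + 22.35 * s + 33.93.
Routh array:
s^4: [1, 15.98, 33.93]; s^3: [7.1, 22.35]; s^2: [12.8321, 33.93]; s^1: [3.57655]; s^0: [33.93]
First column: [1, 7.1, 12.8321, 3.57655, 33.93]. Sign changes = RHP roots = 0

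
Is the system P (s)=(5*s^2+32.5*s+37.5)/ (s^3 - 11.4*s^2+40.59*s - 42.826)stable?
Denominator: s^3 - 11.4*s^2 + 40.59*s - 42.826 = (s - 4.9)(s - 4.6)(s - 1.9). Poles: 1.9, 4.6, 4.9. All Re(p)<0: No (unstable)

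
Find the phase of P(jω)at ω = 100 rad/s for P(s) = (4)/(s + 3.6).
Substitute s = j*100: P(j100) = 0.00143814 - 0.0399482j.
∠P(j100) = atan2(Im, Re) = atan2(-0.0399482, 0.00143814) = -87.94°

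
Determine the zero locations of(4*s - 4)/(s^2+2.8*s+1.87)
Set numerator = 0: 4*s - 4 = 0 → Zeros: 1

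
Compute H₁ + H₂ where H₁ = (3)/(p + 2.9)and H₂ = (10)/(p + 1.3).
Parallel: H = H₁ + H₂ = (n₁·d₂ + n₂·d₁)/(d₁·d₂).
n₁·d₂ = 3*p + 3.9. n₂·d₁ = 10*p + 29. Sum = 13*p + 32.9. d₁·d₂ = p^2 + 4.2*p + 3.77.
H(p) = (13*p + 32.9)/(p^2 + 4.2*p + 3.77)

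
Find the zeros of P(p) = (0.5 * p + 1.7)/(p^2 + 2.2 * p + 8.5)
Set numerator = 0: 0.5*p + 1.7 = 0 → Zeros: -3.4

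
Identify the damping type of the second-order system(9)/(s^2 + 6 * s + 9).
Standard form: ωn²/(s²+2ζωn·s+ωn²) gives ωn=3, ζ=1.
Critically damped (ζ = 1)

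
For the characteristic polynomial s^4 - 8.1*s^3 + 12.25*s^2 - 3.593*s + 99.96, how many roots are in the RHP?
s^4 - 8.1*s^3 + 12.25*s^2 - 3.593*s + 99.96 = (s - 4.9)(s - 4.8)(s^2 + 1.6*s + 4.25). Poles: -0.8 + 1.9j, -0.8 - 1.9j, 4.8, 4.9. RHP poles (Re>0): 2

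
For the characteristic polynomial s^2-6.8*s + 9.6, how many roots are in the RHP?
s^2 - 6.8*s + 9.6 = (s - 2)(s - 4.8). Poles: 2, 4.8. RHP poles (Re>0): 2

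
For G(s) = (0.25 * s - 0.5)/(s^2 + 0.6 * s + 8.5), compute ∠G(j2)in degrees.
Substitute s = j*2: G(j2) = -0.0760719 + 0.131397j.
∠G(j2) = atan2(Im, Re) = atan2(0.131397, -0.0760719) = 120.07°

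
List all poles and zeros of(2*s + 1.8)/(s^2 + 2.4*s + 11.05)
Set denominator = 0: s^2 + 2.4*s + 11.05 = 0 → Poles: -1.2 + 3.1j, -1.2 - 3.1j
Set numerator = 0: 2*s + 1.8 = 0 → Zeros: -0.9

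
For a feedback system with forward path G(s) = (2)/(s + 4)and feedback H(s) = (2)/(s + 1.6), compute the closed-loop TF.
Closed-loop T = G/(1+GH).
Numerator: G_num * H_den = 2*s + 3.2.
Denominator: G_den * H_den + G_num * H_num = (s^2 + 5.6*s + 6.4) + (4) = s^2 + 5.6*s + 10.4.
T(s) = (2*s + 3.2)/(s^2 + 5.6*s + 10.4)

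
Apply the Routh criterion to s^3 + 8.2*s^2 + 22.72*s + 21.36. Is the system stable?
Routh array:
s^3: [1, 22.72]; s^2: [8.2, 21.36]; s^1: [20.1151]; s^0: [21.36]
First column: [1, 8.2, 20.1151, 21.36]. Sign changes = 0.
Yes, stable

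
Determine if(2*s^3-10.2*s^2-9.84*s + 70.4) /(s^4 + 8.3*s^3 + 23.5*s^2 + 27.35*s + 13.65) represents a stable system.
Denominator: s^4 + 8.3*s^3 + 23.5*s^2 + 27.35*s + 13.65 = (s + 3)(s + 3.5)(s^2 + 1.8*s + 1.3). Poles: -0.9 + 0.7j, -0.9 - 0.7j, -3, -3.5. All Re(p)<0: Yes (stable)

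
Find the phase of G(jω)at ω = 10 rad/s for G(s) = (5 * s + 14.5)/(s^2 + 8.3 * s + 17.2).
Substitute s = j*10: G(j10) = 0.214582 - 0.388764j.
∠G(j10) = atan2(Im, Re) = atan2(-0.388764, 0.214582) = -61.10°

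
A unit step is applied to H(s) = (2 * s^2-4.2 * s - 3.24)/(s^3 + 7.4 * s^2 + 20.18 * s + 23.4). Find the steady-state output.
FVT: lim_{t→∞} y(t) = lim_{s→0} s*Y(s) where Y(s) = H(s)/s.
= lim_{s→0} H(s) = H(0) = num(0)/den(0) = -3.24/23.4 = -0.1385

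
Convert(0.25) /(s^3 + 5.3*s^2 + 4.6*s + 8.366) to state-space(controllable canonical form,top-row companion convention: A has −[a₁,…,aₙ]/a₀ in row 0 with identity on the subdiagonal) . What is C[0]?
Reachable canonical form: C = numerator coefficients (right-aligned, zero-padded to length n).
num = 0.25, C = [[0, 0, 0.25]].
C[0] = 0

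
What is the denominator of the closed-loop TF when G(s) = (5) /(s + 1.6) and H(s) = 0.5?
Characteristic poly = G_den * H_den + G_num * H_num = (s + 1.6) + (2.5) = s + 4.1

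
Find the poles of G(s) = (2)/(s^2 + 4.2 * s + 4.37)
Set denominator = 0: s^2 + 4.2*s + 4.37 = (s + 1.9)(s + 2.3) = 0 → Poles: -1.9, -2.3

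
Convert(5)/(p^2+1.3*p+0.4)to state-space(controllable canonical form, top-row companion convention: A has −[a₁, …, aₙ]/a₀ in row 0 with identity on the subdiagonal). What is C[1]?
Reachable canonical form: C = numerator coefficients (right-aligned, zero-padded to length n).
num = 5, C = [[0, 5]].
C[1] = 5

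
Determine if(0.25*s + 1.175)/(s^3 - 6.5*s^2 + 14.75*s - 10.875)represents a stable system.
Denominator: s^3 - 6.5*s^2 + 14.75*s - 10.875 = (s - 1.5)(s^2 - 5*s + 7.25). Poles: 1.5, 2.5 + 1j, 2.5 - 1j. All Re(p)<0: No (unstable)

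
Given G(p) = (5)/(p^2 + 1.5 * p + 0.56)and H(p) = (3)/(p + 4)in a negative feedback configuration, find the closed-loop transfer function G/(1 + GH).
Closed-loop T = G/(1+GH).
Numerator: G_num * H_den = 5*p + 20.
Denominator: G_den * H_den + G_num * H_num = (p^3 + 5.5*p^2 + 6.56*p + 2.24) + (15) = p^3 + 5.5*p^2 + 6.56*p + 17.24.
T(p) = (5*p + 20)/(p^3 + 5.5*p^2 + 6.56*p + 17.24)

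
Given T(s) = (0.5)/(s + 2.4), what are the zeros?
Numerator is a nonzero constant (0.5) → Zeros: none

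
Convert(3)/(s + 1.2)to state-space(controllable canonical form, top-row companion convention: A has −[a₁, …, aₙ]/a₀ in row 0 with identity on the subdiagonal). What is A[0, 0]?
Reachable canonical form for den = s + 1.2: top row of A = -[a₁,a₂,...,aₙ]/a₀, ones on the subdiagonal, zeros elsewhere.
A = [[-1.2]].
A[0,0] = -1.2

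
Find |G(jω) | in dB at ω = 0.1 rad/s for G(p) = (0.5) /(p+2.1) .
Substitute p = j*0.1: G(j0.1) = 0.237557 - 0.0113122j.
|G(j0.1)| = sqrt(Re² + Im²) = 0.2378.
20*log₁₀(0.2378) = -12.47 dB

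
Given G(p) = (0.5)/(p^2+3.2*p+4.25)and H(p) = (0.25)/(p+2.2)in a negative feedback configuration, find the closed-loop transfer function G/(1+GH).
Closed-loop T = G/(1+GH).
Numerator: G_num * H_den = 0.5*p + 1.1.
Denominator: G_den * H_den + G_num * H_num = (p^3 + 5.4*p^2 + 11.29*p + 9.35) + (0.125) = p^3 + 5.4*p^2 + 11.29*p + 9.475.
T(p) = (0.5*p + 1.1)/(p^3 + 5.4*p^2 + 11.29*p + 9.475)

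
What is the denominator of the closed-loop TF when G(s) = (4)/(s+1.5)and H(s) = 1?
Characteristic poly = G_den * H_den + G_num * H_num = (s + 1.5) + (4) = s + 5.5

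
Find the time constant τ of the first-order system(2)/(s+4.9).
First-order system: τ = -1/pole. Pole = -4.9. τ = -1/(-4.9) = 0.2041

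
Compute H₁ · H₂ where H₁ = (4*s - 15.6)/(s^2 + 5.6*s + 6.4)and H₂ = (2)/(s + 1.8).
Series: H = H₁ · H₂ = (n₁·n₂)/(d₁·d₂).
Num: n₁·n₂ = 8*s - 31.2. Den: d₁·d₂ = s^3 + 7.4*s^2 + 16.48*s + 11.52.
H(s) = (8*s - 31.2)/(s^3 + 7.4*s^2 + 16.48*s + 11.52)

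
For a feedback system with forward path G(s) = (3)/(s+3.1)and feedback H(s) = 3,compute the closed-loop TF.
Closed-loop T = G/(1+GH).
Numerator: G_num * H_den = 3.
Denominator: G_den * H_den + G_num * H_num = (s + 3.1) + (9) = s + 12.1.
T(s) = (3)/(s + 12.1)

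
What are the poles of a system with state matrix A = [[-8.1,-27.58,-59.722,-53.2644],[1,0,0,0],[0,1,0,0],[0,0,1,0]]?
Eigenvalues solve det(λI - A) = 0.
Characteristic polynomial: λ^4 + 8.1*λ^3 + 27.58*λ^2 + 59.722*λ + 53.2644 = 0.
Factor: (λ + 1.7)(λ + 4.2)(λ^2 + 2.2*λ + 7.46) = 0.
Roots: -1.1 + 2.5j, -1.1 - 2.5j, -1.7, -4.2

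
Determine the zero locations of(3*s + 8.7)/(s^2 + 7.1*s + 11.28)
Set numerator = 0: 3*s + 8.7 = 0 → Zeros: -2.9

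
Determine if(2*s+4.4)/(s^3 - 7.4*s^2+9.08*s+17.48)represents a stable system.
Denominator: s^3 - 7.4*s^2 + 9.08*s + 17.48 = (s - 4.6)(s - 3.8)(s + 1). Poles: -1, 3.8, 4.6. All Re(p)<0: No (unstable)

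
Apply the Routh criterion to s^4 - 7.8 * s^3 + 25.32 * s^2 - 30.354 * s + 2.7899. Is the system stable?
Routh array:
s^4: [1, 25.32, 2.7899]; s^3: [-7.8, -30.354]; s^2: [21.4285, 2.7899]; s^1: [-29.3385]; s^0: [2.7899]
First column: [1, -7.8, 21.4285, -29.3385, 2.7899]. Sign changes = 4.
No, unstable (4 RHP root(s))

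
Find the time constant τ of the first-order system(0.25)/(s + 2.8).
First-order system: τ = -1/pole. Pole = -2.8. τ = -1/(-2.8) = 0.3571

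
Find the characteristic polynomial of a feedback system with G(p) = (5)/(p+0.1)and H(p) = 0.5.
Characteristic poly = G_den * H_den + G_num * H_num = (p + 0.1) + (2.5) = p + 2.6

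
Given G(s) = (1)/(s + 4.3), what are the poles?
Set denominator = 0: s + 4.3 = 0 → Poles: -4.3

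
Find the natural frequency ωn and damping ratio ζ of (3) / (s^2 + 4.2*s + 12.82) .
Underdamped: complex pole -2.1 + 2.9j. ωn = |pole| = 3.581, ζ = -Re(pole)/ωn = 0.5865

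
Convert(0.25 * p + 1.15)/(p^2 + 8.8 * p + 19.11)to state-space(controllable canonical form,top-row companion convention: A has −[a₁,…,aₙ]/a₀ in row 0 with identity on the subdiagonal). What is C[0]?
Reachable canonical form: C = numerator coefficients (right-aligned, zero-padded to length n).
num = 0.25*p + 1.15, C = [[0.25, 1.15]].
C[0] = 0.25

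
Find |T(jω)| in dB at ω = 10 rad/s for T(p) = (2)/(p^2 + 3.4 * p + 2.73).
Substitute p = j*10: T(j10) = -0.0183227 - 0.00640455j.
|T(j10)| = sqrt(Re² + Im²) = 0.01941.
20*log₁₀(0.01941) = -34.24 dB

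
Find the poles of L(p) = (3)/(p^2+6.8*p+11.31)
Set denominator = 0: p^2 + 6.8*p + 11.31 = (p + 3.9)(p + 2.9) = 0 → Poles: -2.9, -3.9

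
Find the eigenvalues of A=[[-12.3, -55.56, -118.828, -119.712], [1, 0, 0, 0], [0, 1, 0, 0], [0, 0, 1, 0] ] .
Eigenvalues solve det(λI - A) = 0.
Characteristic polynomial: λ^4 + 12.3*λ^3 + 55.56*λ^2 + 118.828*λ + 119.712 = 0.
Factor: (λ + 4.8)(λ + 4.3)(λ^2 + 3.2*λ + 5.8) = 0.
Roots: -1.6 + 1.8j, -1.6 - 1.8j, -4.3, -4.8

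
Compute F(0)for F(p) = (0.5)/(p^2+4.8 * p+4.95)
DC gain = F(0) = num(0)/den(0) = 0.5/4.95 = 0.101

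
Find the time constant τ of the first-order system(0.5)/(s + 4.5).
First-order system: τ = -1/pole. Pole = -4.5. τ = -1/(-4.5) = 0.2222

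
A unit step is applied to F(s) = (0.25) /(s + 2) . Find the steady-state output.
FVT: lim_{t→∞} y(t) = lim_{s→0} s*Y(s) where Y(s) = F(s)/s.
= lim_{s→0} F(s) = F(0) = num(0)/den(0) = 0.25/2 = 0.125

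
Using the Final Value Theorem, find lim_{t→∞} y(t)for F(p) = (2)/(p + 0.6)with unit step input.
FVT: lim_{t→∞} y(t) = lim_{p→0} p*Y(p) where Y(p) = F(p)/p.
= lim_{p→0} F(p) = F(0) = num(0)/den(0) = 2/0.6 = 3.333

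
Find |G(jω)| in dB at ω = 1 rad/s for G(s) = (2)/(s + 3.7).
Substitute s = j*1: G(j1) = 0.503744 - 0.136147j.
|G(j1)| = sqrt(Re² + Im²) = 0.5218.
20*log₁₀(0.5218) = -5.65 dB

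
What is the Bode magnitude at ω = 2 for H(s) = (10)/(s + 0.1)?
Substitute s = j*2: H(j2) = 0.249377 - 4.98753j.
|H(j2)| = sqrt(Re² + Im²) = 4.994.
20*log₁₀(4.994) = 13.97 dB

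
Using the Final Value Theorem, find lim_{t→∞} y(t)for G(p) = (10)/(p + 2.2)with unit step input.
FVT: lim_{t→∞} y(t) = lim_{p→0} p*Y(p) where Y(p) = G(p)/p.
= lim_{p→0} G(p) = G(0) = num(0)/den(0) = 10/2.2 = 4.545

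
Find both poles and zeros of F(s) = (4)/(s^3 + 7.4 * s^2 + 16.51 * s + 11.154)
Set denominator = 0: s^3 + 7.4*s^2 + 16.51*s + 11.154 = (s + 2.2)(s + 1.3)(s + 3.9) = 0 → Poles: -1.3, -2.2, -3.9
Numerator is a nonzero constant (4) → Zeros: none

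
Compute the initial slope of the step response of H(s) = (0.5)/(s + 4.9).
IVT: y'(0⁺) = lim_{s→∞} s²·Y(s) = lim_{s→∞} s·H(s).
deg(num) = 0, deg(den) = 1, relative degree = 1, so s·H(s) → (leading num)/(leading den) = 0.5/1 = 0.5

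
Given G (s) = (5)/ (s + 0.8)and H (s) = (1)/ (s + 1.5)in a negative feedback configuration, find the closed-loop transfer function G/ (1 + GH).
Closed-loop T = G/(1+GH).
Numerator: G_num * H_den = 5*s + 7.5.
Denominator: G_den * H_den + G_num * H_num = (s^2 + 2.3*s + 1.2) + (5) = s^2 + 2.3*s + 6.2.
T(s) = (5*s + 7.5)/(s^2 + 2.3*s + 6.2)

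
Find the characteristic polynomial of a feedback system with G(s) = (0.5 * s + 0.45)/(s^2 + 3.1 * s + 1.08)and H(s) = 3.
Characteristic poly = G_den * H_den + G_num * H_num = (s^2 + 3.1*s + 1.08) + (1.5*s + 1.35) = s^2 + 4.6*s + 2.43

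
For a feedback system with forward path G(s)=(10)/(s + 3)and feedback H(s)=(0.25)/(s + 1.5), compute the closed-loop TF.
Closed-loop T = G/(1+GH).
Numerator: G_num * H_den = 10*s + 15.
Denominator: G_den * H_den + G_num * H_num = (s^2 + 4.5*s + 4.5) + (2.5) = s^2 + 4.5*s + 7.
T(s) = (10*s + 15)/(s^2 + 4.5*s + 7)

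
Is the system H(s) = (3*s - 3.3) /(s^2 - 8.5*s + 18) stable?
Denominator: s^2 - 8.5*s + 18 = (s - 4)(s - 4.5). Poles: 4, 4.5. All Re(p)<0: No (unstable)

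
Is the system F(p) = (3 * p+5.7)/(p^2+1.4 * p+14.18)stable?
Denominator: p^2 + 1.4*p + 14.18. Poles: -0.7 + 3.7j, -0.7 - 3.7j. All Re(p)<0: Yes (stable)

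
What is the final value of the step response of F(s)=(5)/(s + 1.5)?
FVT: lim_{t→∞} y(t) = lim_{s→0} s*Y(s) where Y(s) = F(s)/s.
= lim_{s→0} F(s) = F(0) = num(0)/den(0) = 5/1.5 = 3.333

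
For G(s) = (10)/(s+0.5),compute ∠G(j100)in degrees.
Substitute s = j*100: G(j100) = 0.000499988 - 0.0999975j.
∠G(j100) = atan2(Im, Re) = atan2(-0.0999975, 0.000499988) = -89.71°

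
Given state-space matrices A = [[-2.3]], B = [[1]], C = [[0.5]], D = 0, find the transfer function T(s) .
T(s) = C(sI - A)⁻¹B + D.
Characteristic polynomial det(sI - A) = s + 2.3.
Numerator from C·adj(sI-A)·B + D·det(sI-A) = 0.5.
T(s) = (0.5)/(s + 2.3)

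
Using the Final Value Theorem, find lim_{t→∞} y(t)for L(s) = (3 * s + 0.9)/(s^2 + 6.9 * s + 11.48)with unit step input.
FVT: lim_{t→∞} y(t) = lim_{s→0} s*Y(s) where Y(s) = L(s)/s.
= lim_{s→0} L(s) = L(0) = num(0)/den(0) = 0.9/11.48 = 0.0784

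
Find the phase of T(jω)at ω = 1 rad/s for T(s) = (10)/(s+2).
Substitute s = j*1: T(j1) = 4 - 2j.
∠T(j1) = atan2(Im, Re) = atan2(-2, 4) = -26.57°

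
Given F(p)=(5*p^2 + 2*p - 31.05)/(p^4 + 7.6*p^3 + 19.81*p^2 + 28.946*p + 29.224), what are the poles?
Set denominator = 0: p^4 + 7.6*p^3 + 19.81*p^2 + 28.946*p + 29.224 = (p + 2.6)(p + 4)(p^2 + p + 2.81) = 0 → Poles: -0.5 + 1.6j, -0.5 - 1.6j, -2.6, -4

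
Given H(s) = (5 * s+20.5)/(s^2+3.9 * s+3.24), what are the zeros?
Set numerator = 0: 5*s + 20.5 = 0 → Zeros: -4.1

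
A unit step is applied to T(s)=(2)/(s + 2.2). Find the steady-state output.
FVT: lim_{t→∞} y(t) = lim_{s→0} s*Y(s) where Y(s) = T(s)/s.
= lim_{s→0} T(s) = T(0) = num(0)/den(0) = 2/2.2 = 0.9091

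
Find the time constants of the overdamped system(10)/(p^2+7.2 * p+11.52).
Overdamped: real poles at -4.8, -2.4. τ = -1/pole → τ₁ = 0.2083, τ₂ = 0.4167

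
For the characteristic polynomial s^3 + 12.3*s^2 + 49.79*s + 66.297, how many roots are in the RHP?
s^3 + 12.3*s^2 + 49.79*s + 66.297 = (s + 4.1)(s + 3.3)(s + 4.9). Poles: -3.3, -4.1, -4.9. RHP poles (Re>0): 0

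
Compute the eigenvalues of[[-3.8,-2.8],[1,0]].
Eigenvalues solve det(λI - A) = 0.
Characteristic polynomial: λ^2 + 3.8*λ + 2.8 = 0.
Factor: (λ + 2.8)(λ + 1) = 0.
Roots: -1, -2.8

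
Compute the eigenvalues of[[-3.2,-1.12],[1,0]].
Eigenvalues solve det(λI - A) = 0.
Characteristic polynomial: λ^2 + 3.2*λ + 1.12 = 0.
Factor: (λ + 2.8)(λ + 0.4) = 0.
Roots: -0.4, -2.8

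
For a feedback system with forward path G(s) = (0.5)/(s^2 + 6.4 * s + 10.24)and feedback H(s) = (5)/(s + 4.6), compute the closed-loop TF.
Closed-loop T = G/(1+GH).
Numerator: G_num * H_den = 0.5*s + 2.3.
Denominator: G_den * H_den + G_num * H_num = (s^3 + 11*s^2 + 39.68*s + 47.104) + (2.5) = s^3 + 11*s^2 + 39.68*s + 49.604.
T(s) = (0.5*s + 2.3)/(s^3 + 11*s^2 + 39.68*s + 49.604)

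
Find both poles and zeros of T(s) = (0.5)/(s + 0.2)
Set denominator = 0: s + 0.2 = 0 → Poles: -0.2
Numerator is a nonzero constant (0.5) → Zeros: none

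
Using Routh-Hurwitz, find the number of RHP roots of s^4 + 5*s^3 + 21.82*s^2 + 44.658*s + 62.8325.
Routh array:
s^4: [1, 21.82, 62.8325]; s^3: [5, 44.658]; s^2: [12.8884, 62.8325]; s^1: [20.2824]; s^0: [62.8325]
First column: [1, 5, 12.8884, 20.2824, 62.8325]. Sign changes = RHP roots = 0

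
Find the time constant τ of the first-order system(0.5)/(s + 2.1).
First-order system: τ = -1/pole. Pole = -2.1. τ = -1/(-2.1) = 0.4762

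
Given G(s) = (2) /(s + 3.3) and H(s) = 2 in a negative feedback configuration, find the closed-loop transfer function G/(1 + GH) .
Closed-loop T = G/(1+GH).
Numerator: G_num * H_den = 2.
Denominator: G_den * H_den + G_num * H_num = (s + 3.3) + (4) = s + 7.3.
T(s) = (2)/(s + 7.3)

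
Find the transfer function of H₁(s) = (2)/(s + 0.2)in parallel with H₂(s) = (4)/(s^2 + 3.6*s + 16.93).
Parallel: H = H₁ + H₂ = (n₁·d₂ + n₂·d₁)/(d₁·d₂).
n₁·d₂ = 2*s^2 + 7.2*s + 33.86. n₂·d₁ = 4*s + 0.8. Sum = 2*s^2 + 11.2*s + 34.66. d₁·d₂ = s^3 + 3.8*s^2 + 17.65*s + 3.386.
H(s) = (2*s^2 + 11.2*s + 34.66)/(s^3 + 3.8*s^2 + 17.65*s + 3.386)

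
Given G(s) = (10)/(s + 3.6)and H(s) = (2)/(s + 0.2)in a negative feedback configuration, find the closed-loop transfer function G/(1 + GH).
Closed-loop T = G/(1+GH).
Numerator: G_num * H_den = 10*s + 2.
Denominator: G_den * H_den + G_num * H_num = (s^2 + 3.8*s + 0.72) + (20) = s^2 + 3.8*s + 20.72.
T(s) = (10*s + 2)/(s^2 + 3.8*s + 20.72)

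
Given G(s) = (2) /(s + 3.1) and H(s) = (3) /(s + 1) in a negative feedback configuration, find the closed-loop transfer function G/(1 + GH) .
Closed-loop T = G/(1+GH).
Numerator: G_num * H_den = 2*s + 2.
Denominator: G_den * H_den + G_num * H_num = (s^2 + 4.1*s + 3.1) + (6) = s^2 + 4.1*s + 9.1.
T(s) = (2*s + 2)/(s^2 + 4.1*s + 9.1)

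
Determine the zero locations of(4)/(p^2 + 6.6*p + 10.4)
Numerator is a nonzero constant (4) → Zeros: none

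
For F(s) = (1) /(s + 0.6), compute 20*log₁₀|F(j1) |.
Substitute s = j*1: F(j1) = 0.441176 - 0.735294j.
|F(j1)| = sqrt(Re² + Im²) = 0.8575.
20*log₁₀(0.8575) = -1.34 dB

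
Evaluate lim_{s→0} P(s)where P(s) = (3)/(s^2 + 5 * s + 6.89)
DC gain = P(0) = num(0)/den(0) = 3/6.89 = 0.4354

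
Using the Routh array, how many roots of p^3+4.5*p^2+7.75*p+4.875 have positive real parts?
Routh array:
p^3: [1, 7.75]; p^2: [4.5, 4.875]; p^1: [6.66667]; p^0: [4.875]
First column: [1, 4.5, 6.66667, 4.875]. Sign changes = RHP roots = 0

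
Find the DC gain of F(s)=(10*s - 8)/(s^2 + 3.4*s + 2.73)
DC gain = F(0) = num(0)/den(0) = -8/2.73 = -2.93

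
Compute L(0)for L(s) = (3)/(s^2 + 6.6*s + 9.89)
DC gain = L(0) = num(0)/den(0) = 3/9.89 = 0.3033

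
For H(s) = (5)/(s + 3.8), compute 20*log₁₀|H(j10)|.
Substitute s = j*10: H(j10) = 0.166026 - 0.43691j.
|H(j10)| = sqrt(Re² + Im²) = 0.4674.
20*log₁₀(0.4674) = -6.61 dB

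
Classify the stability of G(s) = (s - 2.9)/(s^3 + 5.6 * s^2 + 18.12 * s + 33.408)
Denominator: s^3 + 5.6*s^2 + 18.12*s + 33.408 = (s + 3.2)(s^2 + 2.4*s + 10.44). Poles: -1.2 + 3j, -1.2 - 3j, -3.2. Stable (all poles in LHP)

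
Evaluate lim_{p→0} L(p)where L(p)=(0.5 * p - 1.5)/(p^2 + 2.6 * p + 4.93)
DC gain = L(0) = num(0)/den(0) = -1.5/4.93 = -0.3043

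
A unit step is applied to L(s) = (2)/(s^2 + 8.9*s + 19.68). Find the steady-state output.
FVT: lim_{t→∞} y(t) = lim_{s→0} s*Y(s) where Y(s) = L(s)/s.
= lim_{s→0} L(s) = L(0) = num(0)/den(0) = 2/19.68 = 0.1016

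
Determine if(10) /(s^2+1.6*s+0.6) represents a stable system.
Denominator: s^2 + 1.6*s + 0.6 = (s + 0.6)(s + 1). Poles: -0.6, -1. All Re(p)<0: Yes (stable)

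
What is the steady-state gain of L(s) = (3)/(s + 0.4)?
DC gain = L(0) = num(0)/den(0) = 3/0.4 = 7.5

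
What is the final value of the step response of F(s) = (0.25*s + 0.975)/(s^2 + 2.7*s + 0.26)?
FVT: lim_{t→∞} y(t) = lim_{s→0} s*Y(s) where Y(s) = F(s)/s.
= lim_{s→0} F(s) = F(0) = num(0)/den(0) = 0.975/0.26 = 3.75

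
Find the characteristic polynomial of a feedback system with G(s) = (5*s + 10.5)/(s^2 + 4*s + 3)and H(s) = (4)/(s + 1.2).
Characteristic poly = G_den * H_den + G_num * H_num = (s^3 + 5.2*s^2 + 7.8*s + 3.6) + (20*s + 42) = s^3 + 5.2*s^2 + 27.8*s + 45.6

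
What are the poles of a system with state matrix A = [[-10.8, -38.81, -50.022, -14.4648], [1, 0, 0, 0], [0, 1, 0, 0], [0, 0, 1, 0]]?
Eigenvalues solve det(λI - A) = 0.
Characteristic polynomial: λ^4 + 10.8*λ^3 + 38.81*λ^2 + 50.022*λ + 14.4648 = 0.
Factor: (λ + 4.2)(λ + 2.1)(λ + 4.1)(λ + 0.4) = 0.
Roots: -0.4, -2.1, -4.1, -4.2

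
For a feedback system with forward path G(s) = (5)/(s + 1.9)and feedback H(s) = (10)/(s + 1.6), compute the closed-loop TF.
Closed-loop T = G/(1+GH).
Numerator: G_num * H_den = 5*s + 8.
Denominator: G_den * H_den + G_num * H_num = (s^2 + 3.5*s + 3.04) + (50) = s^2 + 3.5*s + 53.04.
T(s) = (5*s + 8)/(s^2 + 3.5*s + 53.04)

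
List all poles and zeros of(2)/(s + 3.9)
Set denominator = 0: s + 3.9 = 0 → Poles: -3.9
Numerator is a nonzero constant (2) → Zeros: none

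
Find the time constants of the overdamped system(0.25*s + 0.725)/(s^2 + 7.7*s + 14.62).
Overdamped: real poles at -3.4, -4.3. τ = -1/pole → τ₁ = 0.2941, τ₂ = 0.2326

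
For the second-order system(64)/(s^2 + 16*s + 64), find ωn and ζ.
Standard form: ωn²/(s²+2ζωn·s+ωn²).
const=64=ωn² → ωn=8, s coeff=16=2ζωn → ζ=1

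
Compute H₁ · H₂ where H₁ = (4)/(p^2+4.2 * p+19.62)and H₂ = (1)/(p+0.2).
Series: H = H₁ · H₂ = (n₁·n₂)/(d₁·d₂).
Num: n₁·n₂ = 4. Den: d₁·d₂ = p^3 + 4.4*p^2 + 20.46*p + 3.924.
H(p) = (4)/(p^3 + 4.4*p^2 + 20.46*p + 3.924)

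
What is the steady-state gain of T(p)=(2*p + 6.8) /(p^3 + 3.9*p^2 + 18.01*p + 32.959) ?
DC gain = T(0) = num(0)/den(0) = 6.8/32.959 = 0.2063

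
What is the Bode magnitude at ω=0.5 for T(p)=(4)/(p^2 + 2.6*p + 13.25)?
Substitute p = j*0.5: T(j0.5) = 0.304646 - 0.0304646j.
|T(j0.5)| = sqrt(Re² + Im²) = 0.3062.
20*log₁₀(0.3062) = -10.28 dB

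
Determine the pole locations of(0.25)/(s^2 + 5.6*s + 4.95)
Set denominator = 0: s^2 + 5.6*s + 4.95 = (s + 1.1)(s + 4.5) = 0 → Poles: -1.1, -4.5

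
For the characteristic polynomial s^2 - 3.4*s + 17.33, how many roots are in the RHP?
Poles: 1.7 + 3.8j, 1.7 - 3.8j. RHP poles (Re>0): 2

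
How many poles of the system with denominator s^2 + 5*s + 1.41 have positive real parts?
s^2 + 5*s + 1.41 = (s + 0.3)(s + 4.7). Poles: -0.3, -4.7. RHP poles (Re>0): 0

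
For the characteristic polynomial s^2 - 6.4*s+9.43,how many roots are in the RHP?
s^2 - 6.4*s + 9.43 = (s - 4.1)(s - 2.3). Poles: 2.3, 4.1. RHP poles (Re>0): 2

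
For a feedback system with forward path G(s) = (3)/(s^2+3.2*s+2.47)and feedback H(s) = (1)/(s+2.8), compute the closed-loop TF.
Closed-loop T = G/(1+GH).
Numerator: G_num * H_den = 3*s + 8.4.
Denominator: G_den * H_den + G_num * H_num = (s^3 + 6*s^2 + 11.43*s + 6.916) + (3) = s^3 + 6*s^2 + 11.43*s + 9.916.
T(s) = (3*s + 8.4)/(s^3 + 6*s^2 + 11.43*s + 9.916)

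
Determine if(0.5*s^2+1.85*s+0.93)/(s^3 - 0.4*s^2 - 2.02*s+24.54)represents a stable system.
Denominator: s^3 - 0.4*s^2 - 2.02*s + 24.54 = (s + 3)(s^2 - 3.4*s + 8.18). Poles: -3, 1.7 + 2.3j, 1.7 - 2.3j. All Re(p)<0: No (unstable)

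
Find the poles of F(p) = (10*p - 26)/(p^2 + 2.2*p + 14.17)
Set denominator = 0: p^2 + 2.2*p + 14.17 = 0 → Poles: -1.1 + 3.6j, -1.1 - 3.6j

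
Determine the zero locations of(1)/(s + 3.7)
Numerator is a nonzero constant (1) → Zeros: none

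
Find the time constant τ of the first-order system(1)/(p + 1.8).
First-order system: τ = -1/pole. Pole = -1.8. τ = -1/(-1.8) = 0.5556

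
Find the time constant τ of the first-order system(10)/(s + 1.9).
First-order system: τ = -1/pole. Pole = -1.9. τ = -1/(-1.9) = 0.5263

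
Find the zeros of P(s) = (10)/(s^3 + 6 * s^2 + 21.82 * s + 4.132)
Numerator is a nonzero constant (10) → Zeros: none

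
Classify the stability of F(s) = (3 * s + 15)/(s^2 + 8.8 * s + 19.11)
Denominator: s^2 + 8.8*s + 19.11 = (s + 3.9)(s + 4.9). Poles: -3.9, -4.9. Stable (all poles in LHP)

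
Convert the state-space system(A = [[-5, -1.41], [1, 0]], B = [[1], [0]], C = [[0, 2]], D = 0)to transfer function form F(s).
F(s) = C(sI - A)⁻¹B + D.
Characteristic polynomial det(sI - A) = s^2 + 5*s + 1.41.
Numerator from C·adj(sI-A)·B + D·det(sI-A) = 2.
F(s) = (2)/(s^2 + 5*s + 1.41)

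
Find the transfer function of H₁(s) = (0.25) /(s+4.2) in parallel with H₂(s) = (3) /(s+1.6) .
Parallel: H = H₁ + H₂ = (n₁·d₂ + n₂·d₁)/(d₁·d₂).
n₁·d₂ = 0.25*s + 0.4. n₂·d₁ = 3*s + 12.6. Sum = 3.25*s + 13. d₁·d₂ = s^2 + 5.8*s + 6.72.
H(s) = (3.25*s + 13)/(s^2 + 5.8*s + 6.72)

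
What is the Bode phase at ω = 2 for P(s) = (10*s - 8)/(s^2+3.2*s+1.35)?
Substitute s = j*2: P(j2) = 3.10947 - 0.0375137j.
∠P(j2) = atan2(Im, Re) = atan2(-0.0375137, 3.10947) = -0.69°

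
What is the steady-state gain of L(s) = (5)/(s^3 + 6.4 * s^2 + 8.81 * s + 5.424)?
DC gain = L(0) = num(0)/den(0) = 5/5.424 = 0.9218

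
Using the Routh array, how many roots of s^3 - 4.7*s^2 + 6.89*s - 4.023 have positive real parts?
Routh array:
s^3: [1, 6.89]; s^2: [-4.7, -4.023]; s^1: [6.03404]; s^0: [-4.023]
First column: [1, -4.7, 6.03404, -4.023]. Sign changes = RHP roots = 3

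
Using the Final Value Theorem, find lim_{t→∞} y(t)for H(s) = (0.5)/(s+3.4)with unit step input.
FVT: lim_{t→∞} y(t) = lim_{s→0} s*Y(s) where Y(s) = H(s)/s.
= lim_{s→0} H(s) = H(0) = num(0)/den(0) = 0.5/3.4 = 0.1471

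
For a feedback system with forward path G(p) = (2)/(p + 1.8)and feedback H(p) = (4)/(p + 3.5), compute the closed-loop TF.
Closed-loop T = G/(1+GH).
Numerator: G_num * H_den = 2*p + 7.
Denominator: G_den * H_den + G_num * H_num = (p^2 + 5.3*p + 6.3) + (8) = p^2 + 5.3*p + 14.3.
T(p) = (2*p + 7)/(p^2 + 5.3*p + 14.3)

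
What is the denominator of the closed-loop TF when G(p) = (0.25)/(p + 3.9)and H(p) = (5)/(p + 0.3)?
Characteristic poly = G_den * H_den + G_num * H_num = (p^2 + 4.2*p + 1.17) + (1.25) = p^2 + 4.2*p + 2.42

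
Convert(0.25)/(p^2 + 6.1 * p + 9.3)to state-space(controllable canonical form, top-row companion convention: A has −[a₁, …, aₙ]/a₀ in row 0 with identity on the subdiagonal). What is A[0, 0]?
Reachable canonical form for den = p^2 + 6.1*p + 9.3: top row of A = -[a₁,a₂,...,aₙ]/a₀, ones on the subdiagonal, zeros elsewhere.
A = [[-6.1, -9.3], [1, 0]].
A[0,0] = -6.1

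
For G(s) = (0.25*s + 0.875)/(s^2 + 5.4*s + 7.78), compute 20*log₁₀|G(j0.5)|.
Substitute s = j*0.5: G(j0.5) = 0.108238 - 0.0222102j.
|G(j0.5)| = sqrt(Re² + Im²) = 0.1105.
20*log₁₀(0.1105) = -19.13 dB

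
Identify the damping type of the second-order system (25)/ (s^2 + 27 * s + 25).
Standard form: ωn²/(s²+2ζωn·s+ωn²) gives ωn=5, ζ=2.7.
Overdamped (ζ = 2.7 > 1)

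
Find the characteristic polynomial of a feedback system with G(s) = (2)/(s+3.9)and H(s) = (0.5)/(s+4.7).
Characteristic poly = G_den * H_den + G_num * H_num = (s^2 + 8.6*s + 18.33) + (1) = s^2 + 8.6*s + 19.33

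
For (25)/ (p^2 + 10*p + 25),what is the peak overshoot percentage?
Standard form: ωn²/(p²+2ζωn·p+ωn²) → ωn = 5, ζ = 1.
ζ ≥ 1, so the response is non-oscillatory: peak overshoot = 0%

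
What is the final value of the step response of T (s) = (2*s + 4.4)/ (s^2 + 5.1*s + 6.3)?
FVT: lim_{t→∞} y(t) = lim_{s→0} s*Y(s) where Y(s) = T(s)/s.
= lim_{s→0} T(s) = T(0) = num(0)/den(0) = 4.4/6.3 = 0.6984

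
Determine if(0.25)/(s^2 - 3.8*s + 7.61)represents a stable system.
Denominator: s^2 - 3.8*s + 7.61. Poles: 1.9 + 2j, 1.9 - 2j. All Re(p)<0: No (unstable)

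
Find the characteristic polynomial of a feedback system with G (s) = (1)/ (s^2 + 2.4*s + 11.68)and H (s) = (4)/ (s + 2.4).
Characteristic poly = G_den * H_den + G_num * H_num = (s^3 + 4.8*s^2 + 17.44*s + 28.032) + (4) = s^3 + 4.8*s^2 + 17.44*s + 32.032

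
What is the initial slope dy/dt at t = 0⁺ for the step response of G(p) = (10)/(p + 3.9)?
IVT: y'(0⁺) = lim_{p→∞} p²·Y(p) = lim_{p→∞} p·G(p).
deg(num) = 0, deg(den) = 1, relative degree = 1, so p·G(p) → (leading num)/(leading den) = 10/1 = 10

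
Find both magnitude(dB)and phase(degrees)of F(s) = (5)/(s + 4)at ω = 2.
Substitute s = j*2: F(j2) = 1 - 0.5j.
|F| = 20*log₁₀(sqrt(Re²+Im²)) = 0.97 dB.
∠F = atan2(Im, Re) = -26.57°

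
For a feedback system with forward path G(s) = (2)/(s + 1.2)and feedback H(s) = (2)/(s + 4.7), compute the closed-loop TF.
Closed-loop T = G/(1+GH).
Numerator: G_num * H_den = 2*s + 9.4.
Denominator: G_den * H_den + G_num * H_num = (s^2 + 5.9*s + 5.64) + (4) = s^2 + 5.9*s + 9.64.
T(s) = (2*s + 9.4)/(s^2 + 5.9*s + 9.64)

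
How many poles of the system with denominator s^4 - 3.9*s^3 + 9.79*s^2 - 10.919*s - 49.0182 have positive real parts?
s^4 - 3.9*s^3 + 9.79*s^2 - 10.919*s - 49.0182 = (s - 3.3)(s + 1.4)(s^2 - 2*s + 10.61). Poles: -1.4, 1 + 3.1j, 1 - 3.1j, 3.3. RHP poles (Re>0): 3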